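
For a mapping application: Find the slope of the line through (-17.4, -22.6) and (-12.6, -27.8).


slope = (y2-y1)/(x2-x1) = ((-27.8)-(-22.6))/((-12.6)-(-17.4)) = (-5.2)/4.8 = -1.0833

-1.0833


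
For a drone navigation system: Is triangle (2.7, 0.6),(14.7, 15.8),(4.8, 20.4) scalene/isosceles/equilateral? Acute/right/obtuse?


Side lengths squared: AB^2=375.04, BC^2=119.17, CA^2=396.45
Sorted: [119.17, 375.04, 396.45]
By sides: Scalene, By angles: Acute

Scalene, Acute


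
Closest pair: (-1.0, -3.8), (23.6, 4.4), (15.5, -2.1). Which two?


d(P0,P1) = 25.9307, d(P0,P2) = 16.5873, d(P1,P2) = 10.3856
Closest: P1 and P2

Closest pair: (23.6, 4.4) and (15.5, -2.1), distance = 10.3856


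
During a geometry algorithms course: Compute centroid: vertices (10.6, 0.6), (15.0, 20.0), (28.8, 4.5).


Centroid = ((x_A+x_B+x_C)/3, (y_A+y_B+y_C)/3)
= ((10.6+15+28.8)/3, (0.6+20+4.5)/3)
= (18.1333, 8.3667)

(18.1333, 8.3667)


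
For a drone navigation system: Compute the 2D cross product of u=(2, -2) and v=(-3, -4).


u x v = u_x*v_y - u_y*v_x = 2*(-4) - (-2)*(-3)
= (-8) - 6 = -14

-14


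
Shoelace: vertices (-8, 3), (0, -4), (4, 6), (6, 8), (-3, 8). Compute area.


Shoelace sum: ((-8)*(-4) - 0*3) + (0*6 - 4*(-4)) + (4*8 - 6*6) + (6*8 - (-3)*8) + ((-3)*3 - (-8)*8)
= 171
Area = |171|/2 = 85.5

85.5


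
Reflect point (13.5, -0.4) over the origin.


Reflection over origin: (x,y) -> (-x,-y)
(13.5, -0.4) -> (-13.5, 0.4)

(-13.5, 0.4)


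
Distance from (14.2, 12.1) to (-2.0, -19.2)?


dx=-16.2, dy=-31.3
d^2 = (-16.2)^2 + (-31.3)^2 = 1242.13
d = sqrt(1242.13) = 35.2439

35.2439


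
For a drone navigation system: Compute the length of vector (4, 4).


|u| = sqrt(4^2 + 4^2) = sqrt(32) = 5.6569

5.6569


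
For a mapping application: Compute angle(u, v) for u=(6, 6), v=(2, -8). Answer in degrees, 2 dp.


u.v = -36, |u| = sqrt(72) = 8.4853, |v| = sqrt(68) = 8.2462
cos(theta) = u.v/(|u||v|) = -36/sqrt(4896) = -0.514496
theta = acos(-0.514496) = 120.96 degrees

120.96 degrees


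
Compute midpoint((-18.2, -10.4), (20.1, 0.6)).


M = (((-18.2)+20.1)/2, ((-10.4)+0.6)/2)
= (0.95, -4.9)

(0.95, -4.9)


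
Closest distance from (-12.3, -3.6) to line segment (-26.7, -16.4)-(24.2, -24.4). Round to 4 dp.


Project P onto AB: t = 0.2375 (clamped to [0,1])
Closest point on segment: (-14.6104, -18.3001)
Distance: 14.8806

14.8806


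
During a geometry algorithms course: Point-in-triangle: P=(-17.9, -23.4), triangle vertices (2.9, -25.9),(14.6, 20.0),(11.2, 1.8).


Cross products: AB x AP = 983.97, BC x BP = -443.94, CA x CP = -596.91
All same sign? no

No, outside


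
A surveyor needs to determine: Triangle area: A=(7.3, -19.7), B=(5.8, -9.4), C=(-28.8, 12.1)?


Area = |x_A(y_B-y_C) + x_B(y_C-y_A) + x_C(y_A-y_B)|/2
= |(-156.95) + 184.44 + 296.64|/2
= 324.13/2 = 162.065

162.065


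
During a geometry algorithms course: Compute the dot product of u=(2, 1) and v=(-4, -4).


u . v = u_x*v_x + u_y*v_y = 2*(-4) + 1*(-4)
= (-8) + (-4) = -12

-12


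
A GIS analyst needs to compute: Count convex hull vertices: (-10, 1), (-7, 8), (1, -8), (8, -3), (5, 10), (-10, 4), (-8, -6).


Convex hull vertices (CCW): (-10, 1), (-8, -6), (1, -8), (8, -3), (5, 10), (-7, 8), (-10, 4)
Count = 7

7


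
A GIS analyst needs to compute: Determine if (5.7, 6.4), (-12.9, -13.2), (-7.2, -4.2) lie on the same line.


Cross product: ((-12.9)-5.7)*((-4.2)-6.4) - ((-13.2)-6.4)*((-7.2)-5.7)
= -55.68

No, not collinear


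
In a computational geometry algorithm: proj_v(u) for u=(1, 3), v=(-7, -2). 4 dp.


u.v = -13, |v| = sqrt(53) = 7.2801
Scalar projection = u.v / |v| = -13 / sqrt(53) = -1.7857

-1.7857


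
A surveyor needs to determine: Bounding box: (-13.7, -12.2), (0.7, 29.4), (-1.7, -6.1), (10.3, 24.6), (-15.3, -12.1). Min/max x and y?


x range: [-15.3, 10.3]
y range: [-12.2, 29.4]
Bounding box: (-15.3,-12.2) to (10.3,29.4)

(-15.3,-12.2) to (10.3,29.4)


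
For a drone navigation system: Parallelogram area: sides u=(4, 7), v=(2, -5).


|u x v| = |4*(-5) - 7*2|
= |(-20) - 14| = 34

34


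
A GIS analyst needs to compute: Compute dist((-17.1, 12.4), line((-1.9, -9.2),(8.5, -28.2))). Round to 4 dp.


|cross product| = 64.16
|line direction| = sqrt(469.16) = 21.6601
Distance = 64.16/sqrt(469.16) = 2.9621

2.9621


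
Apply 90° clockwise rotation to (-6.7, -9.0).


90° CW: (x,y) -> (y, -x)
(-6.7,-9) -> (-9, 6.7)

(-9, 6.7)


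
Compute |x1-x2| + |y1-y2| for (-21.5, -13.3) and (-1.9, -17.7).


|(-21.5)-(-1.9)| + |(-13.3)-(-17.7)| = 19.6 + 4.4 = 24

24


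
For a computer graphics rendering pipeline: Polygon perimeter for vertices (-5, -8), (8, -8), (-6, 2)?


Sides: (-5, -8)->(8, -8): sqrt(169) = 13, (8, -8)->(-6, 2): sqrt(296) = 17.204651, (-6, 2)->(-5, -8): sqrt(101) = 10.049876
Sum = 40.254527
Perimeter = 40.2545

40.2545


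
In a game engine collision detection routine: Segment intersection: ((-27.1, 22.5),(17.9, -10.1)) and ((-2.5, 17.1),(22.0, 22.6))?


Cross products: d1=267.6, d2=-778.6, d3=558.96, d4=1605.16
d1*d2 < 0 and d3*d4 < 0? no

No, they don't intersect


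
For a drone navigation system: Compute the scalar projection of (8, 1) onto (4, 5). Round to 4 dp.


u.v = 37, |v| = sqrt(41) = 6.4031
Scalar projection = u.v / |v| = 37 / sqrt(41) = 5.7784

5.7784


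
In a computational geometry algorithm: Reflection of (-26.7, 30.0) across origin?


Reflection over origin: (x,y) -> (-x,-y)
(-26.7, 30) -> (26.7, -30)

(26.7, -30)


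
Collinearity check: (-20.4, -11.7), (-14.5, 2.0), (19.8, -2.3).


Cross product: ((-14.5)-(-20.4))*((-2.3)-(-11.7)) - (2-(-11.7))*(19.8-(-20.4))
= -495.28

No, not collinear


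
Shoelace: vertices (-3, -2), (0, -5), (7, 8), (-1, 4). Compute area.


Shoelace sum: ((-3)*(-5) - 0*(-2)) + (0*8 - 7*(-5)) + (7*4 - (-1)*8) + ((-1)*(-2) - (-3)*4)
= 100
Area = |100|/2 = 50

50


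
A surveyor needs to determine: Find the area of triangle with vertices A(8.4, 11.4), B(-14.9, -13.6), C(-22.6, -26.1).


Area = |x_A(y_B-y_C) + x_B(y_C-y_A) + x_C(y_A-y_B)|/2
= |105 + 558.75 + (-565)|/2
= 98.75/2 = 49.375

49.375


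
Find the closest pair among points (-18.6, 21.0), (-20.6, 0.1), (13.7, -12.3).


d(P0,P1) = 20.9955, d(P0,P2) = 46.3916, d(P1,P2) = 36.4726
Closest: P0 and P1

Closest pair: (-18.6, 21.0) and (-20.6, 0.1), distance = 20.9955


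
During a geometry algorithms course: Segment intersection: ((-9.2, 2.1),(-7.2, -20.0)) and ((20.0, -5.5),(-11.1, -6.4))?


Cross products: d1=-262.64, d2=426.47, d3=630.12, d4=-58.99
d1*d2 < 0 and d3*d4 < 0? yes

Yes, they intersect


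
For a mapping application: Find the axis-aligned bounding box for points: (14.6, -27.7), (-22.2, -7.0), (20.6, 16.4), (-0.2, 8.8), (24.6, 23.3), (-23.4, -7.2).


x range: [-23.4, 24.6]
y range: [-27.7, 23.3]
Bounding box: (-23.4,-27.7) to (24.6,23.3)

(-23.4,-27.7) to (24.6,23.3)


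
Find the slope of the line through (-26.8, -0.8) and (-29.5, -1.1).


slope = (y2-y1)/(x2-x1) = ((-1.1)-(-0.8))/((-29.5)-(-26.8)) = (-0.3)/(-2.7) = 0.1111

0.1111


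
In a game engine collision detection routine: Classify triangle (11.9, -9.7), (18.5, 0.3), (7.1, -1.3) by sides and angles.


Side lengths squared: AB^2=143.56, BC^2=132.52, CA^2=93.6
Sorted: [93.6, 132.52, 143.56]
By sides: Scalene, By angles: Acute

Scalene, Acute


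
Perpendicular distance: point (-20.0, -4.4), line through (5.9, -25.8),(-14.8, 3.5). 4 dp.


|cross product| = 315.89
|line direction| = sqrt(1286.98) = 35.8745
Distance = 315.89/sqrt(1286.98) = 8.8054

8.8054


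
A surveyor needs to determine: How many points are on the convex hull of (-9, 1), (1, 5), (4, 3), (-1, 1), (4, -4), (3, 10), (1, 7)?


Convex hull vertices (CCW): (-9, 1), (4, -4), (4, 3), (3, 10)
Count = 4

4


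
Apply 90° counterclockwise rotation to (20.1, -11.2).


90° CCW: (x,y) -> (-y, x)
(20.1,-11.2) -> (11.2, 20.1)

(11.2, 20.1)


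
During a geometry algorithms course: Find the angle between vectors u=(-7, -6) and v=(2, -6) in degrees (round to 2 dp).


u.v = 22, |u| = sqrt(85) = 9.2195, |v| = sqrt(40) = 6.3246
cos(theta) = u.v/(|u||v|) = 22/sqrt(3400) = 0.377297
theta = acos(0.377297) = 67.83 degrees

67.83 degrees


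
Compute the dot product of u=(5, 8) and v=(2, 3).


u . v = u_x*v_x + u_y*v_y = 5*2 + 8*3
= 10 + 24 = 34

34


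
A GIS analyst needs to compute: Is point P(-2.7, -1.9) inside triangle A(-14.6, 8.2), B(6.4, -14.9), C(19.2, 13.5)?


Cross products: AB x AP = 62.79, BC x BP = 424.84, CA x CP = 404.45
All same sign? yes

Yes, inside


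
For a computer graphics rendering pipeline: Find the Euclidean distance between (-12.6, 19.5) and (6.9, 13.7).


dx=19.5, dy=-5.8
d^2 = 19.5^2 + (-5.8)^2 = 413.89
d = sqrt(413.89) = 20.3443

20.3443


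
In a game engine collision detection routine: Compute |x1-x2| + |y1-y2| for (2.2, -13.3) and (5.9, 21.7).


|2.2-5.9| + |(-13.3)-21.7| = 3.7 + 35 = 38.7

38.7


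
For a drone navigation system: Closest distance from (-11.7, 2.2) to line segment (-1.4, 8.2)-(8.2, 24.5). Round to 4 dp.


Project P onto AB: t = 0 (clamped to [0,1])
Closest point on segment: (-1.4, 8.2)
Distance: 11.9202

11.9202


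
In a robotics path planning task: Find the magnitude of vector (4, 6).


|u| = sqrt(4^2 + 6^2) = sqrt(52) = 7.2111

7.2111


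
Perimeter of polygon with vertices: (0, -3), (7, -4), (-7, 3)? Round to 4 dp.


Sides: (0, -3)->(7, -4): sqrt(50) = 7.071068, (7, -4)->(-7, 3): sqrt(245) = 15.652476, (-7, 3)->(0, -3): sqrt(85) = 9.219544
Sum = 31.943088
Perimeter = 31.9431

31.9431


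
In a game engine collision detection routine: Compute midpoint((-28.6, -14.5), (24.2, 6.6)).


M = (((-28.6)+24.2)/2, ((-14.5)+6.6)/2)
= (-2.2, -3.95)

(-2.2, -3.95)


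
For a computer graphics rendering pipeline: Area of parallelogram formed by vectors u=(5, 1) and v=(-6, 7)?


|u x v| = |5*7 - 1*(-6)|
= |35 - (-6)| = 41

41


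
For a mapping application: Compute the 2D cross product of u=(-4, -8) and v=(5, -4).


u x v = u_x*v_y - u_y*v_x = (-4)*(-4) - (-8)*5
= 16 - (-40) = 56

56


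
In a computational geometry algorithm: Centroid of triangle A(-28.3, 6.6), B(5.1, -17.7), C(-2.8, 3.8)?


Centroid = ((x_A+x_B+x_C)/3, (y_A+y_B+y_C)/3)
= (((-28.3)+5.1+(-2.8))/3, (6.6+(-17.7)+3.8)/3)
= (-8.6667, -2.4333)

(-8.6667, -2.4333)


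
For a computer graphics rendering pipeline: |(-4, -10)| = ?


|u| = sqrt((-4)^2 + (-10)^2) = sqrt(116) = 10.7703

10.7703


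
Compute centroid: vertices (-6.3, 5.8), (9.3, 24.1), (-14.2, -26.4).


Centroid = ((x_A+x_B+x_C)/3, (y_A+y_B+y_C)/3)
= (((-6.3)+9.3+(-14.2))/3, (5.8+24.1+(-26.4))/3)
= (-3.7333, 1.1667)

(-3.7333, 1.1667)


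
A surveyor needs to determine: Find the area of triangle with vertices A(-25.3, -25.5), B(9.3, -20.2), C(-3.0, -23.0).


Area = |x_A(y_B-y_C) + x_B(y_C-y_A) + x_C(y_A-y_B)|/2
= |(-70.84) + 23.25 + 15.9|/2
= 31.69/2 = 15.845

15.845


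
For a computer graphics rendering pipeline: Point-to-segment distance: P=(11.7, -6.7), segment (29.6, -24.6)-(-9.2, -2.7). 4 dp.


Project P onto AB: t = 0.5474 (clamped to [0,1])
Closest point on segment: (8.3626, -12.6129)
Distance: 6.7898

6.7898


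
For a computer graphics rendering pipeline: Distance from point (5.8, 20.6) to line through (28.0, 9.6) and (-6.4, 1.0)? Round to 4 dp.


|cross product| = 569.32
|line direction| = sqrt(1257.32) = 35.4587
Distance = 569.32/sqrt(1257.32) = 16.0559

16.0559


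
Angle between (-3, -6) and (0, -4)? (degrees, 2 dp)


u.v = 24, |u| = sqrt(45) = 6.7082, |v| = sqrt(16) = 4
cos(theta) = u.v/(|u||v|) = 24/sqrt(720) = 0.894427
theta = acos(0.894427) = 26.57 degrees

26.57 degrees


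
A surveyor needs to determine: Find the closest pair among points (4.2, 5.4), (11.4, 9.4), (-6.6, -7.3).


d(P0,P1) = 8.2365, d(P0,P2) = 16.6712, d(P1,P2) = 24.5538
Closest: P0 and P1

Closest pair: (4.2, 5.4) and (11.4, 9.4), distance = 8.2365


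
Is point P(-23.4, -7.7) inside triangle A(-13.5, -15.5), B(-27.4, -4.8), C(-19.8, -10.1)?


Cross products: AB x AP = -2.49, BC x BP = -0.84, CA x CP = -4.32
All same sign? yes

Yes, inside


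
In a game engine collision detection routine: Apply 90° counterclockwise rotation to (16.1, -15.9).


90° CCW: (x,y) -> (-y, x)
(16.1,-15.9) -> (15.9, 16.1)

(15.9, 16.1)


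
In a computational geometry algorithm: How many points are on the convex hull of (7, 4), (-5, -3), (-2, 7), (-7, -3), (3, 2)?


Convex hull vertices (CCW): (-7, -3), (-5, -3), (7, 4), (-2, 7)
Count = 4

4


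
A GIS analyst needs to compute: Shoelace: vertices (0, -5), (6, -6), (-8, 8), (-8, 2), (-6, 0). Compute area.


Shoelace sum: (0*(-6) - 6*(-5)) + (6*8 - (-8)*(-6)) + ((-8)*2 - (-8)*8) + ((-8)*0 - (-6)*2) + ((-6)*(-5) - 0*0)
= 120
Area = |120|/2 = 60

60


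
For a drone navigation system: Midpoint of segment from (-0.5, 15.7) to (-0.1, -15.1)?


M = (((-0.5)+(-0.1))/2, (15.7+(-15.1))/2)
= (-0.3, 0.3)

(-0.3, 0.3)


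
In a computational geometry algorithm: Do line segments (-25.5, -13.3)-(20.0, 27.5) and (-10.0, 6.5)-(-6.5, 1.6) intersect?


Cross products: d1=-145.25, d2=220.5, d3=268.5, d4=-97.25
d1*d2 < 0 and d3*d4 < 0? yes

Yes, they intersect


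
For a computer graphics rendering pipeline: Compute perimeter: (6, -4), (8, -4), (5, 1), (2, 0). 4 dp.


Sides: (6, -4)->(8, -4): sqrt(4) = 2, (8, -4)->(5, 1): sqrt(34) = 5.830952, (5, 1)->(2, 0): sqrt(10) = 3.162278, (2, 0)->(6, -4): sqrt(32) = 5.656854
Sum = 16.650084
Perimeter = 16.6501

16.6501


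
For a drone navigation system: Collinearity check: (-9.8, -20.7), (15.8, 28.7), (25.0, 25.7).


Cross product: (15.8-(-9.8))*(25.7-(-20.7)) - (28.7-(-20.7))*(25-(-9.8))
= -531.28

No, not collinear


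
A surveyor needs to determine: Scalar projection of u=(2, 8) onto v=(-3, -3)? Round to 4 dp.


u.v = -30, |v| = sqrt(18) = 4.2426
Scalar projection = u.v / |v| = -30 / sqrt(18) = -7.0711

-7.0711


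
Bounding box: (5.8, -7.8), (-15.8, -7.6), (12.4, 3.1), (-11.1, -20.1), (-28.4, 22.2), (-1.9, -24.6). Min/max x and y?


x range: [-28.4, 12.4]
y range: [-24.6, 22.2]
Bounding box: (-28.4,-24.6) to (12.4,22.2)

(-28.4,-24.6) to (12.4,22.2)


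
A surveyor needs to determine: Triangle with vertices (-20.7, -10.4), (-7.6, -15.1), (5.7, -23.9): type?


Side lengths squared: AB^2=193.7, BC^2=254.33, CA^2=879.21
Sorted: [193.7, 254.33, 879.21]
By sides: Scalene, By angles: Obtuse

Scalene, Obtuse


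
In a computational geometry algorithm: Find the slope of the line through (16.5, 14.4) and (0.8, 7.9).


slope = (y2-y1)/(x2-x1) = (7.9-14.4)/(0.8-16.5) = (-6.5)/(-15.7) = 0.414

0.414


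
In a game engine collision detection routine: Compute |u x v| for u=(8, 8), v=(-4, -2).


|u x v| = |8*(-2) - 8*(-4)|
= |(-16) - (-32)| = 16

16


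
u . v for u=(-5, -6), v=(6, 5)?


u . v = u_x*v_x + u_y*v_y = (-5)*6 + (-6)*5
= (-30) + (-30) = -60

-60


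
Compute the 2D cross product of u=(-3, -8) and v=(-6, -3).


u x v = u_x*v_y - u_y*v_x = (-3)*(-3) - (-8)*(-6)
= 9 - 48 = -39

-39


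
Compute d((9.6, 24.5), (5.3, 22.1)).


dx=-4.3, dy=-2.4
d^2 = (-4.3)^2 + (-2.4)^2 = 24.25
d = sqrt(24.25) = 4.9244

4.9244


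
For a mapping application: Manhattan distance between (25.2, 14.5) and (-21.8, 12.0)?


|25.2-(-21.8)| + |14.5-12| = 47 + 2.5 = 49.5

49.5


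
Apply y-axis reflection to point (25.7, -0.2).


Reflection over y-axis: (x,y) -> (-x,y)
(25.7, -0.2) -> (-25.7, -0.2)

(-25.7, -0.2)


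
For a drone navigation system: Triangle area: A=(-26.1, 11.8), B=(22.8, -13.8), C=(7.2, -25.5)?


Area = |x_A(y_B-y_C) + x_B(y_C-y_A) + x_C(y_A-y_B)|/2
= |(-305.37) + (-850.44) + 184.32|/2
= 971.49/2 = 485.745

485.745


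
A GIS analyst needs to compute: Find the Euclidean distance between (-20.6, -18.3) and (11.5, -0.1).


dx=32.1, dy=18.2
d^2 = 32.1^2 + 18.2^2 = 1361.65
d = sqrt(1361.65) = 36.9005

36.9005


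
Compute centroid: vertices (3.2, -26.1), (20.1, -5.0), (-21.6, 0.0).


Centroid = ((x_A+x_B+x_C)/3, (y_A+y_B+y_C)/3)
= ((3.2+20.1+(-21.6))/3, ((-26.1)+(-5)+0)/3)
= (0.5667, -10.3667)

(0.5667, -10.3667)


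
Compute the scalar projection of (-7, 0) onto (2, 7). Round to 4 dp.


u.v = -14, |v| = sqrt(53) = 7.2801
Scalar projection = u.v / |v| = -14 / sqrt(53) = -1.923

-1.923


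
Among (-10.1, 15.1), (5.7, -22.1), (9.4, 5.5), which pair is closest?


d(P0,P1) = 40.4163, d(P0,P2) = 21.735, d(P1,P2) = 27.8469
Closest: P0 and P2

Closest pair: (-10.1, 15.1) and (9.4, 5.5), distance = 21.735


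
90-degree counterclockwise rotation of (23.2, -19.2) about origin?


90° CCW: (x,y) -> (-y, x)
(23.2,-19.2) -> (19.2, 23.2)

(19.2, 23.2)


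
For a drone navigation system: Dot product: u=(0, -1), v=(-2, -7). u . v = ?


u . v = u_x*v_x + u_y*v_y = 0*(-2) + (-1)*(-7)
= 0 + 7 = 7

7


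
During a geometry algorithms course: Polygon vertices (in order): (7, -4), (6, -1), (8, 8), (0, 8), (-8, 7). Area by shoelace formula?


Shoelace sum: (7*(-1) - 6*(-4)) + (6*8 - 8*(-1)) + (8*8 - 0*8) + (0*7 - (-8)*8) + ((-8)*(-4) - 7*7)
= 184
Area = |184|/2 = 92

92


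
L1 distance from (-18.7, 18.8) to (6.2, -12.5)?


|(-18.7)-6.2| + |18.8-(-12.5)| = 24.9 + 31.3 = 56.2

56.2


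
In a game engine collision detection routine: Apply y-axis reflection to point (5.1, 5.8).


Reflection over y-axis: (x,y) -> (-x,y)
(5.1, 5.8) -> (-5.1, 5.8)

(-5.1, 5.8)


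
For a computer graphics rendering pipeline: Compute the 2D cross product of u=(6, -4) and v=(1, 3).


u x v = u_x*v_y - u_y*v_x = 6*3 - (-4)*1
= 18 - (-4) = 22

22


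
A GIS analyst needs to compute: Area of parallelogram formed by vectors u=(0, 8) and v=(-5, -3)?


|u x v| = |0*(-3) - 8*(-5)|
= |0 - (-40)| = 40

40


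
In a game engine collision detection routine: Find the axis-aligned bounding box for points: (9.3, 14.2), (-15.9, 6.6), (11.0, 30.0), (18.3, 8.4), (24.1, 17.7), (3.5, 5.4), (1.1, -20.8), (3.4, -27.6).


x range: [-15.9, 24.1]
y range: [-27.6, 30]
Bounding box: (-15.9,-27.6) to (24.1,30)

(-15.9,-27.6) to (24.1,30)


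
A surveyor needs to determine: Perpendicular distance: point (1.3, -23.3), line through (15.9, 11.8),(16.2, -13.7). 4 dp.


|cross product| = 382.83
|line direction| = sqrt(650.34) = 25.5018
Distance = 382.83/sqrt(650.34) = 15.0119

15.0119


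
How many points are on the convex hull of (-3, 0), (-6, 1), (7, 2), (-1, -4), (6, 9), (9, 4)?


Convex hull vertices (CCW): (-6, 1), (-1, -4), (7, 2), (9, 4), (6, 9)
Count = 5

5


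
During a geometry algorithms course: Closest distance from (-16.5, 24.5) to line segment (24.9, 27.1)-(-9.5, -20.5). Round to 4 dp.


Project P onto AB: t = 0.4488 (clamped to [0,1])
Closest point on segment: (9.4617, 5.7377)
Distance: 32.0318

32.0318


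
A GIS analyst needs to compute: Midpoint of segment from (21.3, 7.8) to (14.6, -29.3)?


M = ((21.3+14.6)/2, (7.8+(-29.3))/2)
= (17.95, -10.75)

(17.95, -10.75)


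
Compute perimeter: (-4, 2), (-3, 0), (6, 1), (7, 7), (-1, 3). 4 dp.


Sides: (-4, 2)->(-3, 0): sqrt(5) = 2.236068, (-3, 0)->(6, 1): sqrt(82) = 9.055385, (6, 1)->(7, 7): sqrt(37) = 6.082763, (7, 7)->(-1, 3): sqrt(80) = 8.944272, (-1, 3)->(-4, 2): sqrt(10) = 3.162278
Sum = 29.480766
Perimeter = 29.4808

29.4808


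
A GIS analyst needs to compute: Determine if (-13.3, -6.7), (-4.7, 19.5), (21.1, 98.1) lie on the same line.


Cross product: ((-4.7)-(-13.3))*(98.1-(-6.7)) - (19.5-(-6.7))*(21.1-(-13.3))
= 0

Yes, collinear


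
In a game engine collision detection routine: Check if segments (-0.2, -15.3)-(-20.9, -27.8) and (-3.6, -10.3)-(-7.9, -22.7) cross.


Cross products: d1=63.66, d2=-139.27, d3=-146, d4=56.93
d1*d2 < 0 and d3*d4 < 0? yes

Yes, they intersect


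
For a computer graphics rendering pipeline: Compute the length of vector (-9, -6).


|u| = sqrt((-9)^2 + (-6)^2) = sqrt(117) = 10.8167

10.8167


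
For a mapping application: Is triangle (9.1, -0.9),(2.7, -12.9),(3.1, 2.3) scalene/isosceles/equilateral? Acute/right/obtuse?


Side lengths squared: AB^2=184.96, BC^2=231.2, CA^2=46.24
Sorted: [46.24, 184.96, 231.2]
By sides: Scalene, By angles: Right

Scalene, Right


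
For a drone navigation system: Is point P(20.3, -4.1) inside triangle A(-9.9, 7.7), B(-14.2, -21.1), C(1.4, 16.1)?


Cross products: AB x AP = 920.5, BC x BP = -1018.2, CA x CP = 387.02
All same sign? no

No, outside


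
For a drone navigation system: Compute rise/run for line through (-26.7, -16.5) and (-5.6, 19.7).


slope = (y2-y1)/(x2-x1) = (19.7-(-16.5))/((-5.6)-(-26.7)) = 36.2/21.1 = 1.7156

1.7156


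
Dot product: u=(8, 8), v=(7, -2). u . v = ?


u . v = u_x*v_x + u_y*v_y = 8*7 + 8*(-2)
= 56 + (-16) = 40

40


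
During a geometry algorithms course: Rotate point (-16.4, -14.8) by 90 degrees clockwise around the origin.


90° CW: (x,y) -> (y, -x)
(-16.4,-14.8) -> (-14.8, 16.4)

(-14.8, 16.4)


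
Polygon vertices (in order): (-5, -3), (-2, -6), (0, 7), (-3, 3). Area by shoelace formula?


Shoelace sum: ((-5)*(-6) - (-2)*(-3)) + ((-2)*7 - 0*(-6)) + (0*3 - (-3)*7) + ((-3)*(-3) - (-5)*3)
= 55
Area = |55|/2 = 27.5

27.5


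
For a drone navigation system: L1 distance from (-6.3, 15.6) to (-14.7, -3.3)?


|(-6.3)-(-14.7)| + |15.6-(-3.3)| = 8.4 + 18.9 = 27.3

27.3


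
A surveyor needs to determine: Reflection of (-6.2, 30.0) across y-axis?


Reflection over y-axis: (x,y) -> (-x,y)
(-6.2, 30) -> (6.2, 30)

(6.2, 30)


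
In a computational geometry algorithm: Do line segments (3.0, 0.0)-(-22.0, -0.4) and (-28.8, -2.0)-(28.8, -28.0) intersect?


Cross products: d1=942, d2=268.96, d3=37.28, d4=710.32
d1*d2 < 0 and d3*d4 < 0? no

No, they don't intersect


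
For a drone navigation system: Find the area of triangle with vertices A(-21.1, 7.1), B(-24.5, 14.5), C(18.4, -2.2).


Area = |x_A(y_B-y_C) + x_B(y_C-y_A) + x_C(y_A-y_B)|/2
= |(-352.37) + 227.85 + (-136.16)|/2
= 260.68/2 = 130.34

130.34


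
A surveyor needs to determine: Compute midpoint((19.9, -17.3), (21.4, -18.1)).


M = ((19.9+21.4)/2, ((-17.3)+(-18.1))/2)
= (20.65, -17.7)

(20.65, -17.7)


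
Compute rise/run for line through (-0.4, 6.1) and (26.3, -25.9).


slope = (y2-y1)/(x2-x1) = ((-25.9)-6.1)/(26.3-(-0.4)) = (-32)/26.7 = -1.1985

-1.1985


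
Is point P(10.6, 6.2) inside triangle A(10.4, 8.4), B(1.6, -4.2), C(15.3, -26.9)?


Cross products: AB x AP = 21.88, BC x BP = 346.78, CA x CP = 3.72
All same sign? yes

Yes, inside


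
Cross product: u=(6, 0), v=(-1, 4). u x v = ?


u x v = u_x*v_y - u_y*v_x = 6*4 - 0*(-1)
= 24 - 0 = 24

24


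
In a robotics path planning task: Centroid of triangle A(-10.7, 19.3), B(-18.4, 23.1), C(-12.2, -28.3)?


Centroid = ((x_A+x_B+x_C)/3, (y_A+y_B+y_C)/3)
= (((-10.7)+(-18.4)+(-12.2))/3, (19.3+23.1+(-28.3))/3)
= (-13.7667, 4.7)

(-13.7667, 4.7)


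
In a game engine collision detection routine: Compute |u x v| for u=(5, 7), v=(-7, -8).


|u x v| = |5*(-8) - 7*(-7)|
= |(-40) - (-49)| = 9

9


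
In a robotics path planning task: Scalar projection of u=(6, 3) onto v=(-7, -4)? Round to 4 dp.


u.v = -54, |v| = sqrt(65) = 8.0623
Scalar projection = u.v / |v| = -54 / sqrt(65) = -6.6979

-6.6979


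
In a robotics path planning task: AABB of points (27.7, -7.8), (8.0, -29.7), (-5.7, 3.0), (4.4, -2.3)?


x range: [-5.7, 27.7]
y range: [-29.7, 3]
Bounding box: (-5.7,-29.7) to (27.7,3)

(-5.7,-29.7) to (27.7,3)


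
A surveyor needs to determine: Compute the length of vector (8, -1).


|u| = sqrt(8^2 + (-1)^2) = sqrt(65) = 8.0623

8.0623


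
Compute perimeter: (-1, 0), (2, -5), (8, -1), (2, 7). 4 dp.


Sides: (-1, 0)->(2, -5): sqrt(34) = 5.830952, (2, -5)->(8, -1): sqrt(52) = 7.211103, (8, -1)->(2, 7): sqrt(100) = 10, (2, 7)->(-1, 0): sqrt(58) = 7.615773
Sum = 30.657828
Perimeter = 30.6578

30.6578


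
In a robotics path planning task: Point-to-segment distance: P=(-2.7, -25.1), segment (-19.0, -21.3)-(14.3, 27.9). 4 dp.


Project P onto AB: t = 0.1008 (clamped to [0,1])
Closest point on segment: (-15.6429, -16.3399)
Distance: 15.6287

15.6287


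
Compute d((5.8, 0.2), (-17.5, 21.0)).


dx=-23.3, dy=20.8
d^2 = (-23.3)^2 + 20.8^2 = 975.53
d = sqrt(975.53) = 31.2335

31.2335


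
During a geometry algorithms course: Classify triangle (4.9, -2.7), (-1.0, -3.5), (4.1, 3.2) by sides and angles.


Side lengths squared: AB^2=35.45, BC^2=70.9, CA^2=35.45
Sorted: [35.45, 35.45, 70.9]
By sides: Isosceles, By angles: Right

Isosceles, Right


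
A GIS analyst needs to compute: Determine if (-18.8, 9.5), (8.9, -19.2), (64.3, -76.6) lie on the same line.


Cross product: (8.9-(-18.8))*((-76.6)-9.5) - ((-19.2)-9.5)*(64.3-(-18.8))
= 0

Yes, collinear


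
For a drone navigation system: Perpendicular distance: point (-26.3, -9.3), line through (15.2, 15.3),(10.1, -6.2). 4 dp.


|cross product| = 766.79
|line direction| = sqrt(488.26) = 22.0966
Distance = 766.79/sqrt(488.26) = 34.7017

34.7017


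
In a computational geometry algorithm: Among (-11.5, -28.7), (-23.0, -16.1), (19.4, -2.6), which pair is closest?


d(P0,P1) = 17.059, d(P0,P2) = 40.4477, d(P1,P2) = 44.4973
Closest: P0 and P1

Closest pair: (-11.5, -28.7) and (-23.0, -16.1), distance = 17.059


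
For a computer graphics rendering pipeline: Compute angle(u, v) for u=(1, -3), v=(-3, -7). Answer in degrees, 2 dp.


u.v = 18, |u| = sqrt(10) = 3.1623, |v| = sqrt(58) = 7.6158
cos(theta) = u.v/(|u||v|) = 18/sqrt(580) = 0.747409
theta = acos(0.747409) = 41.63 degrees

41.63 degrees


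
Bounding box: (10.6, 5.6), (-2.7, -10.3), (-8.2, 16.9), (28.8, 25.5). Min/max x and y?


x range: [-8.2, 28.8]
y range: [-10.3, 25.5]
Bounding box: (-8.2,-10.3) to (28.8,25.5)

(-8.2,-10.3) to (28.8,25.5)


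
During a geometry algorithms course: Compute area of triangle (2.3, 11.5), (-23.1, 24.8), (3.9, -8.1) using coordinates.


Area = |x_A(y_B-y_C) + x_B(y_C-y_A) + x_C(y_A-y_B)|/2
= |75.67 + 452.76 + (-51.87)|/2
= 476.56/2 = 238.28

238.28


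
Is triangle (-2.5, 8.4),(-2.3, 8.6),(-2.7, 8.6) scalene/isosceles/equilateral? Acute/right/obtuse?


Side lengths squared: AB^2=0.08, BC^2=0.16, CA^2=0.08
Sorted: [0.08, 0.08, 0.16]
By sides: Isosceles, By angles: Right

Isosceles, Right


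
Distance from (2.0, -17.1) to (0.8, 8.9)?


dx=-1.2, dy=26
d^2 = (-1.2)^2 + 26^2 = 677.44
d = sqrt(677.44) = 26.0277

26.0277


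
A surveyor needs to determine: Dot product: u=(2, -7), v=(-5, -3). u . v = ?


u . v = u_x*v_x + u_y*v_y = 2*(-5) + (-7)*(-3)
= (-10) + 21 = 11

11


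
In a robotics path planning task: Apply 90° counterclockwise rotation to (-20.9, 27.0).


90° CCW: (x,y) -> (-y, x)
(-20.9,27) -> (-27, -20.9)

(-27, -20.9)


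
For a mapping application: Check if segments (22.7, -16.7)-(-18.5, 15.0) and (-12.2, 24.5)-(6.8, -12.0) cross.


Cross products: d1=491.05, d2=-410.45, d3=-591.11, d4=310.39
d1*d2 < 0 and d3*d4 < 0? yes

Yes, they intersect


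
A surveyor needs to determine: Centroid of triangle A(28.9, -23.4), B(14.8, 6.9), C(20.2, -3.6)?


Centroid = ((x_A+x_B+x_C)/3, (y_A+y_B+y_C)/3)
= ((28.9+14.8+20.2)/3, ((-23.4)+6.9+(-3.6))/3)
= (21.3, -6.7)

(21.3, -6.7)


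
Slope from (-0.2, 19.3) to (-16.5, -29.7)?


slope = (y2-y1)/(x2-x1) = ((-29.7)-19.3)/((-16.5)-(-0.2)) = (-49)/(-16.3) = 3.0061

3.0061


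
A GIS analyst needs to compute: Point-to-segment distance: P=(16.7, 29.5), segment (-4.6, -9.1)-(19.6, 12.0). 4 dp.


Project P onto AB: t = 1 (clamped to [0,1])
Closest point on segment: (19.6, 12)
Distance: 17.7387

17.7387


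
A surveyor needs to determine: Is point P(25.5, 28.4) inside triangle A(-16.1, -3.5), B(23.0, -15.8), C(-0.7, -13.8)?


Cross products: AB x AP = 1758.97, BC x BP = -1052.54, CA x CP = -919.74
All same sign? no

No, outside


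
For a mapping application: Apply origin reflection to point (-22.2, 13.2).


Reflection over origin: (x,y) -> (-x,-y)
(-22.2, 13.2) -> (22.2, -13.2)

(22.2, -13.2)


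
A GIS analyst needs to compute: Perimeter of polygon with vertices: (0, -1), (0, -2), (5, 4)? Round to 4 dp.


Sides: (0, -1)->(0, -2): sqrt(1) = 1, (0, -2)->(5, 4): sqrt(61) = 7.81025, (5, 4)->(0, -1): sqrt(50) = 7.071068
Sum = 15.881318
Perimeter = 15.8813

15.8813


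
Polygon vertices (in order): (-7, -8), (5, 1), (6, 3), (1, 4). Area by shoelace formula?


Shoelace sum: ((-7)*1 - 5*(-8)) + (5*3 - 6*1) + (6*4 - 1*3) + (1*(-8) - (-7)*4)
= 83
Area = |83|/2 = 41.5

41.5


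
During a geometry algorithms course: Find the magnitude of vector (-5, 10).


|u| = sqrt((-5)^2 + 10^2) = sqrt(125) = 11.1803

11.1803


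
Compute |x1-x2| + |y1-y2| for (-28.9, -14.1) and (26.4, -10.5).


|(-28.9)-26.4| + |(-14.1)-(-10.5)| = 55.3 + 3.6 = 58.9

58.9


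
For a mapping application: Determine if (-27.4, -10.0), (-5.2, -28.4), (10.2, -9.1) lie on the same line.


Cross product: ((-5.2)-(-27.4))*((-9.1)-(-10)) - ((-28.4)-(-10))*(10.2-(-27.4))
= 711.82

No, not collinear


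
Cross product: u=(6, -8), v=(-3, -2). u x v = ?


u x v = u_x*v_y - u_y*v_x = 6*(-2) - (-8)*(-3)
= (-12) - 24 = -36

-36


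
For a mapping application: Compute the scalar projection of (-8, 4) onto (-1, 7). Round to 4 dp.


u.v = 36, |v| = sqrt(50) = 7.0711
Scalar projection = u.v / |v| = 36 / sqrt(50) = 5.0912

5.0912


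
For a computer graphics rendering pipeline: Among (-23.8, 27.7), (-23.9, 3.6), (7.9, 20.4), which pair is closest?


d(P0,P1) = 24.1002, d(P0,P2) = 32.5297, d(P1,P2) = 35.965
Closest: P0 and P1

Closest pair: (-23.8, 27.7) and (-23.9, 3.6), distance = 24.1002


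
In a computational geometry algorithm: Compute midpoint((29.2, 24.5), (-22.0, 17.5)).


M = ((29.2+(-22))/2, (24.5+17.5)/2)
= (3.6, 21)

(3.6, 21)


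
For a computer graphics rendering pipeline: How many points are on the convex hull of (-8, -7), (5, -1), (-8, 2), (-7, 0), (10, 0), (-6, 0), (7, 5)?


Convex hull vertices (CCW): (-8, -7), (10, 0), (7, 5), (-8, 2)
Count = 4

4


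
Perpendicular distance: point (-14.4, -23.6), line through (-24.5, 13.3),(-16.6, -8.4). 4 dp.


|cross product| = 72.34
|line direction| = sqrt(533.3) = 23.0933
Distance = 72.34/sqrt(533.3) = 3.1325

3.1325


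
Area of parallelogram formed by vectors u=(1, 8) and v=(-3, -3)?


|u x v| = |1*(-3) - 8*(-3)|
= |(-3) - (-24)| = 21

21


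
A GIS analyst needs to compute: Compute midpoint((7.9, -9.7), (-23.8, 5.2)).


M = ((7.9+(-23.8))/2, ((-9.7)+5.2)/2)
= (-7.95, -2.25)

(-7.95, -2.25)


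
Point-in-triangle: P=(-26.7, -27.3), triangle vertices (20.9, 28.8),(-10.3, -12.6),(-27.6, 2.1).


Cross products: AB x AP = -220.32, BC x BP = 495.39, CA x CP = -1449.93
All same sign? no

No, outside


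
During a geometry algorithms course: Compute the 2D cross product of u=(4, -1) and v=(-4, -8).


u x v = u_x*v_y - u_y*v_x = 4*(-8) - (-1)*(-4)
= (-32) - 4 = -36

-36


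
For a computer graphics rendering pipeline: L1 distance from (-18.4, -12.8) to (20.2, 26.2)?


|(-18.4)-20.2| + |(-12.8)-26.2| = 38.6 + 39 = 77.6

77.6


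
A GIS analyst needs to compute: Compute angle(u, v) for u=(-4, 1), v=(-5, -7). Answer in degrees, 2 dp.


u.v = 13, |u| = sqrt(17) = 4.1231, |v| = sqrt(74) = 8.6023
cos(theta) = u.v/(|u||v|) = 13/sqrt(1258) = 0.366525
theta = acos(0.366525) = 68.5 degrees

68.5 degrees


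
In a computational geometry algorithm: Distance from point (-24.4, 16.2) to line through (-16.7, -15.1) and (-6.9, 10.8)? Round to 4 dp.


|cross product| = 506.17
|line direction| = sqrt(766.85) = 27.6921
Distance = 506.17/sqrt(766.85) = 18.2785

18.2785


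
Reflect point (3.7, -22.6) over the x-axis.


Reflection over x-axis: (x,y) -> (x,-y)
(3.7, -22.6) -> (3.7, 22.6)

(3.7, 22.6)


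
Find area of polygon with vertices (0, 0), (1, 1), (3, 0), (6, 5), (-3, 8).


Shoelace sum: (0*1 - 1*0) + (1*0 - 3*1) + (3*5 - 6*0) + (6*8 - (-3)*5) + ((-3)*0 - 0*8)
= 75
Area = |75|/2 = 37.5

37.5


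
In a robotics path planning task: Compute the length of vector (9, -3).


|u| = sqrt(9^2 + (-3)^2) = sqrt(90) = 9.4868

9.4868


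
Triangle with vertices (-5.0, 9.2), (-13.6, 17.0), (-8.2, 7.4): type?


Side lengths squared: AB^2=134.8, BC^2=121.32, CA^2=13.48
Sorted: [13.48, 121.32, 134.8]
By sides: Scalene, By angles: Right

Scalene, Right


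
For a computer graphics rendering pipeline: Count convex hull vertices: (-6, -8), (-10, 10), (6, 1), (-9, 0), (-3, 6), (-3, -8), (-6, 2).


Convex hull vertices (CCW): (-10, 10), (-9, 0), (-6, -8), (-3, -8), (6, 1)
Count = 5

5


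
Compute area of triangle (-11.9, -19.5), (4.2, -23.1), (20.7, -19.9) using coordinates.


Area = |x_A(y_B-y_C) + x_B(y_C-y_A) + x_C(y_A-y_B)|/2
= |38.08 + (-1.68) + 74.52|/2
= 110.92/2 = 55.46

55.46


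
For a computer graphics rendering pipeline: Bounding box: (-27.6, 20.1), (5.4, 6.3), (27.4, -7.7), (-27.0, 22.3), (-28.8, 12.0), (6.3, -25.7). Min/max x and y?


x range: [-28.8, 27.4]
y range: [-25.7, 22.3]
Bounding box: (-28.8,-25.7) to (27.4,22.3)

(-28.8,-25.7) to (27.4,22.3)


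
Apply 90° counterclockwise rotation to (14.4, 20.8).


90° CCW: (x,y) -> (-y, x)
(14.4,20.8) -> (-20.8, 14.4)

(-20.8, 14.4)


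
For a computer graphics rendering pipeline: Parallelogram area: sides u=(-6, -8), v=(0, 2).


|u x v| = |(-6)*2 - (-8)*0|
= |(-12) - 0| = 12

12


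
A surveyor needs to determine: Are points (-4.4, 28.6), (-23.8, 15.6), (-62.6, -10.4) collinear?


Cross product: ((-23.8)-(-4.4))*((-10.4)-28.6) - (15.6-28.6)*((-62.6)-(-4.4))
= 0

Yes, collinear


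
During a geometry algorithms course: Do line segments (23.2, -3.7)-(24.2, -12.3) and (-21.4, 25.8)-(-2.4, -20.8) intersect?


Cross products: d1=1517.86, d2=1401.06, d3=-354.06, d4=-237.26
d1*d2 < 0 and d3*d4 < 0? no

No, they don't intersect


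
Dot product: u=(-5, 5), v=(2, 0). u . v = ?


u . v = u_x*v_x + u_y*v_y = (-5)*2 + 5*0
= (-10) + 0 = -10

-10


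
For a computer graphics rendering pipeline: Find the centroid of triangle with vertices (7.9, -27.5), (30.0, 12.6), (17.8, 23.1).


Centroid = ((x_A+x_B+x_C)/3, (y_A+y_B+y_C)/3)
= ((7.9+30+17.8)/3, ((-27.5)+12.6+23.1)/3)
= (18.5667, 2.7333)

(18.5667, 2.7333)


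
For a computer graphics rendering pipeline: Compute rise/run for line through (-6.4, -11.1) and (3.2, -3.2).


slope = (y2-y1)/(x2-x1) = ((-3.2)-(-11.1))/(3.2-(-6.4)) = 7.9/9.6 = 0.8229

0.8229


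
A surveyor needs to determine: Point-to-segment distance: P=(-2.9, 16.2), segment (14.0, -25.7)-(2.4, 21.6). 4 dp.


Project P onto AB: t = 0.9182 (clamped to [0,1])
Closest point on segment: (3.3485, 17.7324)
Distance: 6.4337

6.4337


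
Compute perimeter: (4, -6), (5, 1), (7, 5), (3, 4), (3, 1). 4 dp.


Sides: (4, -6)->(5, 1): sqrt(50) = 7.071068, (5, 1)->(7, 5): sqrt(20) = 4.472136, (7, 5)->(3, 4): sqrt(17) = 4.123106, (3, 4)->(3, 1): sqrt(9) = 3, (3, 1)->(4, -6): sqrt(50) = 7.071068
Sum = 25.737378
Perimeter = 25.7374

25.7374


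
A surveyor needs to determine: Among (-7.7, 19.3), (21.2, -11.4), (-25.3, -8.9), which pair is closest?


d(P0,P1) = 42.1628, d(P0,P2) = 33.2415, d(P1,P2) = 46.5672
Closest: P0 and P2

Closest pair: (-7.7, 19.3) and (-25.3, -8.9), distance = 33.2415


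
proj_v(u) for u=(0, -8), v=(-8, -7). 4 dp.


u.v = 56, |v| = sqrt(113) = 10.6301
Scalar projection = u.v / |v| = 56 / sqrt(113) = 5.268

5.268


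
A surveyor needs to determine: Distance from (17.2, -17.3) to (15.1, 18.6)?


dx=-2.1, dy=35.9
d^2 = (-2.1)^2 + 35.9^2 = 1293.22
d = sqrt(1293.22) = 35.9614

35.9614


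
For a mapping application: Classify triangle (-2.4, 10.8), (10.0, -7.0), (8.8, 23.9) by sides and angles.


Side lengths squared: AB^2=470.6, BC^2=956.25, CA^2=297.05
Sorted: [297.05, 470.6, 956.25]
By sides: Scalene, By angles: Obtuse

Scalene, Obtuse


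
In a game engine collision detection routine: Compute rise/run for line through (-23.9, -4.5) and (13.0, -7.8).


slope = (y2-y1)/(x2-x1) = ((-7.8)-(-4.5))/(13-(-23.9)) = (-3.3)/36.9 = -0.0894

-0.0894


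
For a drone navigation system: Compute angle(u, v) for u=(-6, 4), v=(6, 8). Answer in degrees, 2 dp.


u.v = -4, |u| = sqrt(52) = 7.2111, |v| = sqrt(100) = 10
cos(theta) = u.v/(|u||v|) = -4/sqrt(5200) = -0.05547
theta = acos(-0.05547) = 93.18 degrees

93.18 degrees


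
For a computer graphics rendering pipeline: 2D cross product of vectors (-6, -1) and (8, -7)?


u x v = u_x*v_y - u_y*v_x = (-6)*(-7) - (-1)*8
= 42 - (-8) = 50

50


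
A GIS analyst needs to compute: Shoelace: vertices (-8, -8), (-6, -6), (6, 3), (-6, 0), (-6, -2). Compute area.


Shoelace sum: ((-8)*(-6) - (-6)*(-8)) + ((-6)*3 - 6*(-6)) + (6*0 - (-6)*3) + ((-6)*(-2) - (-6)*0) + ((-6)*(-8) - (-8)*(-2))
= 80
Area = |80|/2 = 40

40


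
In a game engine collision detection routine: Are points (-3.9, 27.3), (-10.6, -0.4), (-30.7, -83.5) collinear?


Cross product: ((-10.6)-(-3.9))*((-83.5)-27.3) - ((-0.4)-27.3)*((-30.7)-(-3.9))
= 0

Yes, collinear


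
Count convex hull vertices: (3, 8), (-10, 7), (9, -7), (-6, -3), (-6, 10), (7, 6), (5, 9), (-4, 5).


Convex hull vertices (CCW): (-10, 7), (-6, -3), (9, -7), (7, 6), (5, 9), (-6, 10)
Count = 6

6


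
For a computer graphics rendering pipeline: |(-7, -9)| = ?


|u| = sqrt((-7)^2 + (-9)^2) = sqrt(130) = 11.4018

11.4018


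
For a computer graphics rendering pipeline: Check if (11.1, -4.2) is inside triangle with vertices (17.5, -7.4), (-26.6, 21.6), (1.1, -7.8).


Cross products: AB x AP = 44.48, BC x BP = 393.72, CA x CP = 55.04
All same sign? yes

Yes, inside


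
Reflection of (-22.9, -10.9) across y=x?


Reflection over y=x: (x,y) -> (y,x)
(-22.9, -10.9) -> (-10.9, -22.9)

(-10.9, -22.9)


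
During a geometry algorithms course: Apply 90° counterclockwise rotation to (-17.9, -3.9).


90° CCW: (x,y) -> (-y, x)
(-17.9,-3.9) -> (3.9, -17.9)

(3.9, -17.9)


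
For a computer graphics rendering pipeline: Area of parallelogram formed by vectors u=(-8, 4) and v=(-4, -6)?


|u x v| = |(-8)*(-6) - 4*(-4)|
= |48 - (-16)| = 64

64


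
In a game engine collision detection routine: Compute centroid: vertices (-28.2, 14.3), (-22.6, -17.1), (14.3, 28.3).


Centroid = ((x_A+x_B+x_C)/3, (y_A+y_B+y_C)/3)
= (((-28.2)+(-22.6)+14.3)/3, (14.3+(-17.1)+28.3)/3)
= (-12.1667, 8.5)

(-12.1667, 8.5)


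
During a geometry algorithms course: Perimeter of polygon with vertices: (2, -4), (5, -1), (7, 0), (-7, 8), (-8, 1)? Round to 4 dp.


Sides: (2, -4)->(5, -1): sqrt(18) = 4.242641, (5, -1)->(7, 0): sqrt(5) = 2.236068, (7, 0)->(-7, 8): sqrt(260) = 16.124515, (-7, 8)->(-8, 1): sqrt(50) = 7.071068, (-8, 1)->(2, -4): sqrt(125) = 11.18034
Sum = 40.854632
Perimeter = 40.8546

40.8546


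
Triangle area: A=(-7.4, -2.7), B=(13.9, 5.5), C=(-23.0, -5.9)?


Area = |x_A(y_B-y_C) + x_B(y_C-y_A) + x_C(y_A-y_B)|/2
= |(-84.36) + (-44.48) + 188.6|/2
= 59.76/2 = 29.88

29.88


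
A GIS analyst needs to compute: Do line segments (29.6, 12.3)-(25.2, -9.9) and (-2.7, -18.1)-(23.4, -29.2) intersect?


Cross products: d1=1151.97, d2=523.71, d3=-583.3, d4=44.96
d1*d2 < 0 and d3*d4 < 0? no

No, they don't intersect


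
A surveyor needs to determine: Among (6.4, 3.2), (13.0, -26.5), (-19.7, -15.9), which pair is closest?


d(P0,P1) = 30.4245, d(P0,P2) = 32.3422, d(P1,P2) = 34.3751
Closest: P0 and P1

Closest pair: (6.4, 3.2) and (13.0, -26.5), distance = 30.4245


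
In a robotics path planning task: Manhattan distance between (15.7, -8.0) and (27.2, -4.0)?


|15.7-27.2| + |(-8)-(-4)| = 11.5 + 4 = 15.5

15.5
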